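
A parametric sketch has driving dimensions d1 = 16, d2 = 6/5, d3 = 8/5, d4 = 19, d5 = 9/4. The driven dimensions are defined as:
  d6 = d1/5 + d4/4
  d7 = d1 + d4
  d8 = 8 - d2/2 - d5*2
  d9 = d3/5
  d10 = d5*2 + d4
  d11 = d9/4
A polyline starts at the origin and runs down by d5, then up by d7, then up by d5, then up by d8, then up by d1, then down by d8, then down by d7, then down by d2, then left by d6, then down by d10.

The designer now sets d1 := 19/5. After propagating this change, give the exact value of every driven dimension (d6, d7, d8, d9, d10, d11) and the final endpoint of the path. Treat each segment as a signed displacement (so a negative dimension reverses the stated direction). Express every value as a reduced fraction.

d6 = 551/100
d7 = 114/5
d8 = 29/10
d9 = 8/25
d10 = 47/2
d11 = 2/25
endpoint = (-551/100, -209/10)

Apply edit: d1 := 19/5
  d6 = d1/5 + d4/4 = 551/100
  d7 = d1 + d4 = 114/5
  d8 = 8 - d2/2 - d5*2 = 29/10
  d9 = d3/5 = 8/25
  d10 = d5*2 + d4 = 47/2
  d11 = d9/4 = 2/25
Walk from origin (0, 0):
  seg 1: down by d5 = 9/4 → (0, -9/4)
  seg 2: up by d7 = 114/5 → (0, 411/20)
  seg 3: up by d5 = 9/4 → (0, 114/5)
  seg 4: up by d8 = 29/10 → (0, 257/10)
  seg 5: up by d1 = 19/5 → (0, 59/2)
  seg 6: down by d8 = 29/10 → (0, 133/5)
  seg 7: down by d7 = 114/5 → (0, 19/5)
  seg 8: down by d2 = 6/5 → (0, 13/5)
  seg 9: left by d6 = 551/100 → (-551/100, 13/5)
  seg 10: down by d10 = 47/2 → (-551/100, -209/10)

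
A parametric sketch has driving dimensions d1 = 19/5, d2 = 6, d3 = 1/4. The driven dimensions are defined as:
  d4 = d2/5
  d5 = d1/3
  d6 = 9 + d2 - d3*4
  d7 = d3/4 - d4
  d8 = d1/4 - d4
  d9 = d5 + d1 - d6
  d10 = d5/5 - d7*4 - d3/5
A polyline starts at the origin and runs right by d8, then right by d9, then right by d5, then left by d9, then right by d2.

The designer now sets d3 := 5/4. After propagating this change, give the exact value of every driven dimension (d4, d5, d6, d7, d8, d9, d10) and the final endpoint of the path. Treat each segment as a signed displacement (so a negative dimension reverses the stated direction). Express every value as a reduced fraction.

d4 = 6/5
d5 = 19/15
d6 = 10
d7 = -71/80
d8 = -1/4
d9 = -74/15
d10 = 533/150
endpoint = (421/60, 0)

Apply edit: d3 := 5/4
  d4 = d2/5 = 6/5
  d5 = d1/3 = 19/15
  d6 = 9 + d2 - d3*4 = 10
  d7 = d3/4 - d4 = -71/80
  d8 = d1/4 - d4 = -1/4
  d9 = d5 + d1 - d6 = -74/15
  d10 = d5/5 - d7*4 - d3/5 = 533/150
Walk from origin (0, 0):
  seg 1: right by d8 = -1/4 → (-1/4, 0)
  seg 2: right by d9 = -74/15 → (-311/60, 0)
  seg 3: right by d5 = 19/15 → (-47/12, 0)
  seg 4: left by d9 = -74/15 → (61/60, 0)
  seg 5: right by d2 = 6 → (421/60, 0)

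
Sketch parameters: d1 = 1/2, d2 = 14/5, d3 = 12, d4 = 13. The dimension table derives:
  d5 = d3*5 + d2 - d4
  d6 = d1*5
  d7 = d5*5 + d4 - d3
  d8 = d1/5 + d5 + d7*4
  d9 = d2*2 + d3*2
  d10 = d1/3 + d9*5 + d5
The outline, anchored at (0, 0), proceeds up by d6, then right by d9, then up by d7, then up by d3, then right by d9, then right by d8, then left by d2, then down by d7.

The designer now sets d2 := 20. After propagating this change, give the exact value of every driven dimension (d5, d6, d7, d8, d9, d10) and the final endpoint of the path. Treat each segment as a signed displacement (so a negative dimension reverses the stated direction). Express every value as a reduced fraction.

Apply edit: d2 := 20
  d5 = d3*5 + d2 - d4 = 67
  d6 = d1*5 = 5/2
  d7 = d5*5 + d4 - d3 = 336
  d8 = d1/5 + d5 + d7*4 = 14111/10
  d9 = d2*2 + d3*2 = 64
  d10 = d1/3 + d9*5 + d5 = 2323/6
Walk from origin (0, 0):
  seg 1: up by d6 = 5/2 → (0, 5/2)
  seg 2: right by d9 = 64 → (64, 5/2)
  seg 3: up by d7 = 336 → (64, 677/2)
  seg 4: up by d3 = 12 → (64, 701/2)
  seg 5: right by d9 = 64 → (128, 701/2)
  seg 6: right by d8 = 14111/10 → (15391/10, 701/2)
  seg 7: left by d2 = 20 → (15191/10, 701/2)
  seg 8: down by d7 = 336 → (15191/10, 29/2)

d5 = 67
d6 = 5/2
d7 = 336
d8 = 14111/10
d9 = 64
d10 = 2323/6
endpoint = (15191/10, 29/2)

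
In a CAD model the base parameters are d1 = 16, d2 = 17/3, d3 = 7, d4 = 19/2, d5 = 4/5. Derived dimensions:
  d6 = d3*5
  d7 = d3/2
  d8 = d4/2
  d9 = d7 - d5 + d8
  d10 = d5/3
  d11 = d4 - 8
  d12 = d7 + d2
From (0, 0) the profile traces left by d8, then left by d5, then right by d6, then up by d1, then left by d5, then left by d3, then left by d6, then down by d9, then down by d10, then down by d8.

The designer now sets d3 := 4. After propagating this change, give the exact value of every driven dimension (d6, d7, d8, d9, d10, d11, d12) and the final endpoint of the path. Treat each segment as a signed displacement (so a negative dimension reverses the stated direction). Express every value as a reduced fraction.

d6 = 20
d7 = 2
d8 = 19/4
d9 = 119/20
d10 = 4/15
d11 = 3/2
d12 = 23/3
endpoint = (-207/20, 151/30)

Apply edit: d3 := 4
  d6 = d3*5 = 20
  d7 = d3/2 = 2
  d8 = d4/2 = 19/4
  d9 = d7 - d5 + d8 = 119/20
  d10 = d5/3 = 4/15
  d11 = d4 - 8 = 3/2
  d12 = d7 + d2 = 23/3
Walk from origin (0, 0):
  seg 1: left by d8 = 19/4 → (-19/4, 0)
  seg 2: left by d5 = 4/5 → (-111/20, 0)
  seg 3: right by d6 = 20 → (289/20, 0)
  seg 4: up by d1 = 16 → (289/20, 16)
  seg 5: left by d5 = 4/5 → (273/20, 16)
  seg 6: left by d3 = 4 → (193/20, 16)
  seg 7: left by d6 = 20 → (-207/20, 16)
  seg 8: down by d9 = 119/20 → (-207/20, 201/20)
  seg 9: down by d10 = 4/15 → (-207/20, 587/60)
  seg 10: down by d8 = 19/4 → (-207/20, 151/30)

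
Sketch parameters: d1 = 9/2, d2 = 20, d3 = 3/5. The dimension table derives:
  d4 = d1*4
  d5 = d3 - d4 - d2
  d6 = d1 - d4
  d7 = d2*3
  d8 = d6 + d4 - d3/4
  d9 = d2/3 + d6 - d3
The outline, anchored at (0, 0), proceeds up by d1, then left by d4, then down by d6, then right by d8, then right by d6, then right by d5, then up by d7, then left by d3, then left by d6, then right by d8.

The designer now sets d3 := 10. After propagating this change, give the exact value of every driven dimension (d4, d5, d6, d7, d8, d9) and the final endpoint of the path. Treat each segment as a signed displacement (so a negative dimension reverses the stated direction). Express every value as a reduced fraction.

Apply edit: d3 := 10
  d4 = d1*4 = 18
  d5 = d3 - d4 - d2 = -28
  d6 = d1 - d4 = -27/2
  d7 = d2*3 = 60
  d8 = d6 + d4 - d3/4 = 2
  d9 = d2/3 + d6 - d3 = -101/6
Walk from origin (0, 0):
  seg 1: up by d1 = 9/2 → (0, 9/2)
  seg 2: left by d4 = 18 → (-18, 9/2)
  seg 3: down by d6 = -27/2 → (-18, 18)
  seg 4: right by d8 = 2 → (-16, 18)
  seg 5: right by d6 = -27/2 → (-59/2, 18)
  seg 6: right by d5 = -28 → (-115/2, 18)
  seg 7: up by d7 = 60 → (-115/2, 78)
  seg 8: left by d3 = 10 → (-135/2, 78)
  seg 9: left by d6 = -27/2 → (-54, 78)
  seg 10: right by d8 = 2 → (-52, 78)

d4 = 18
d5 = -28
d6 = -27/2
d7 = 60
d8 = 2
d9 = -101/6
endpoint = (-52, 78)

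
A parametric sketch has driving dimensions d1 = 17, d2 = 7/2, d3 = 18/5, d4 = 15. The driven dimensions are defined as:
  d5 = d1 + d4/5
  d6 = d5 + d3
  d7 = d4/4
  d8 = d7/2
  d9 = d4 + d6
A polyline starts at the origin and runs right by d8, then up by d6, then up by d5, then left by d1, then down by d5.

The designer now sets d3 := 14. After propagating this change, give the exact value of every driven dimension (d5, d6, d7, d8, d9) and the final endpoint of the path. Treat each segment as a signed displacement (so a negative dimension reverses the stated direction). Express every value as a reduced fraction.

d5 = 20
d6 = 34
d7 = 15/4
d8 = 15/8
d9 = 49
endpoint = (-121/8, 34)

Apply edit: d3 := 14
  d5 = d1 + d4/5 = 20
  d6 = d5 + d3 = 34
  d7 = d4/4 = 15/4
  d8 = d7/2 = 15/8
  d9 = d4 + d6 = 49
Walk from origin (0, 0):
  seg 1: right by d8 = 15/8 → (15/8, 0)
  seg 2: up by d6 = 34 → (15/8, 34)
  seg 3: up by d5 = 20 → (15/8, 54)
  seg 4: left by d1 = 17 → (-121/8, 54)
  seg 5: down by d5 = 20 → (-121/8, 34)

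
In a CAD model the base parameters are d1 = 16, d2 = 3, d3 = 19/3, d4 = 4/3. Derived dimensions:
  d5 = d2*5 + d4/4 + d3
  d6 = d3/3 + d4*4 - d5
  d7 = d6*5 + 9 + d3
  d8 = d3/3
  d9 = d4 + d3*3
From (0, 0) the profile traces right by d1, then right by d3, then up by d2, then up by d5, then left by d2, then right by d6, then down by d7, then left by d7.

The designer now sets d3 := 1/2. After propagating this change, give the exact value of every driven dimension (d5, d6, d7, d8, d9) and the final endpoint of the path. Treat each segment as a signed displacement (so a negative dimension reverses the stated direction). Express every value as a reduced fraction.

Apply edit: d3 := 1/2
  d5 = d2*5 + d4/4 + d3 = 95/6
  d6 = d3/3 + d4*4 - d5 = -31/3
  d7 = d6*5 + 9 + d3 = -253/6
  d8 = d3/3 = 1/6
  d9 = d4 + d3*3 = 17/6
Walk from origin (0, 0):
  seg 1: right by d1 = 16 → (16, 0)
  seg 2: right by d3 = 1/2 → (33/2, 0)
  seg 3: up by d2 = 3 → (33/2, 3)
  seg 4: up by d5 = 95/6 → (33/2, 113/6)
  seg 5: left by d2 = 3 → (27/2, 113/6)
  seg 6: right by d6 = -31/3 → (19/6, 113/6)
  seg 7: down by d7 = -253/6 → (19/6, 61)
  seg 8: left by d7 = -253/6 → (136/3, 61)

d5 = 95/6
d6 = -31/3
d7 = -253/6
d8 = 1/6
d9 = 17/6
endpoint = (136/3, 61)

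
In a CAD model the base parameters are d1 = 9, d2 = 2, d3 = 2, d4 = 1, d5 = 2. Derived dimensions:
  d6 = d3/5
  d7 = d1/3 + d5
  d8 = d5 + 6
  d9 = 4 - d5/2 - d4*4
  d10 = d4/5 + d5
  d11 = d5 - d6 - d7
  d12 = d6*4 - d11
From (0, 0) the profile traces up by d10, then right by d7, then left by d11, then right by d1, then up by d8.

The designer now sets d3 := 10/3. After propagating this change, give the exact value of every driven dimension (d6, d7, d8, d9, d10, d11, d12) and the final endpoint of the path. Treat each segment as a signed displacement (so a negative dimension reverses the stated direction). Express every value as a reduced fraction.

d6 = 2/3
d7 = 5
d8 = 8
d9 = -1
d10 = 11/5
d11 = -11/3
d12 = 19/3
endpoint = (53/3, 51/5)

Apply edit: d3 := 10/3
  d6 = d3/5 = 2/3
  d7 = d1/3 + d5 = 5
  d8 = d5 + 6 = 8
  d9 = 4 - d5/2 - d4*4 = -1
  d10 = d4/5 + d5 = 11/5
  d11 = d5 - d6 - d7 = -11/3
  d12 = d6*4 - d11 = 19/3
Walk from origin (0, 0):
  seg 1: up by d10 = 11/5 → (0, 11/5)
  seg 2: right by d7 = 5 → (5, 11/5)
  seg 3: left by d11 = -11/3 → (26/3, 11/5)
  seg 4: right by d1 = 9 → (53/3, 11/5)
  seg 5: up by d8 = 8 → (53/3, 51/5)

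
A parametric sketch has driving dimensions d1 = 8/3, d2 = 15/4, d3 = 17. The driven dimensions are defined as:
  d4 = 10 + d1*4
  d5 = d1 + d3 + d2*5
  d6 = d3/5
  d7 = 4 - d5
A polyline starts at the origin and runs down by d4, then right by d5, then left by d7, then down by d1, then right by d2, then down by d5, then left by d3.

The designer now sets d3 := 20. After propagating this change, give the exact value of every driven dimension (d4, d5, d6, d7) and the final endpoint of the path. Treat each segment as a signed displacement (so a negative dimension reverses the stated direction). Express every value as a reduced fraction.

Apply edit: d3 := 20
  d4 = 10 + d1*4 = 62/3
  d5 = d1 + d3 + d2*5 = 497/12
  d6 = d3/5 = 4
  d7 = 4 - d5 = -449/12
Walk from origin (0, 0):
  seg 1: down by d4 = 62/3 → (0, -62/3)
  seg 2: right by d5 = 497/12 → (497/12, -62/3)
  seg 3: left by d7 = -449/12 → (473/6, -62/3)
  seg 4: down by d1 = 8/3 → (473/6, -70/3)
  seg 5: right by d2 = 15/4 → (991/12, -70/3)
  seg 6: down by d5 = 497/12 → (991/12, -259/4)
  seg 7: left by d3 = 20 → (751/12, -259/4)

d4 = 62/3
d5 = 497/12
d6 = 4
d7 = -449/12
endpoint = (751/12, -259/4)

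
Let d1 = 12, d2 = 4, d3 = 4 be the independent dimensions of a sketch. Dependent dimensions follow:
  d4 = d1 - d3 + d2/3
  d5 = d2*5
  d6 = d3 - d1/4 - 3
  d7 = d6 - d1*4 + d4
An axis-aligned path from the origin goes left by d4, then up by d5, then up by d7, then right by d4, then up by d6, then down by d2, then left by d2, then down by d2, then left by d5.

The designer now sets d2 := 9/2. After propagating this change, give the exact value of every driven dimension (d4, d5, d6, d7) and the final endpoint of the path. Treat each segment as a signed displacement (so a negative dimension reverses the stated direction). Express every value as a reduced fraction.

d4 = 19/2
d5 = 45/2
d6 = -2
d7 = -81/2
endpoint = (-27, -29)

Apply edit: d2 := 9/2
  d4 = d1 - d3 + d2/3 = 19/2
  d5 = d2*5 = 45/2
  d6 = d3 - d1/4 - 3 = -2
  d7 = d6 - d1*4 + d4 = -81/2
Walk from origin (0, 0):
  seg 1: left by d4 = 19/2 → (-19/2, 0)
  seg 2: up by d5 = 45/2 → (-19/2, 45/2)
  seg 3: up by d7 = -81/2 → (-19/2, -18)
  seg 4: right by d4 = 19/2 → (0, -18)
  seg 5: up by d6 = -2 → (0, -20)
  seg 6: down by d2 = 9/2 → (0, -49/2)
  seg 7: left by d2 = 9/2 → (-9/2, -49/2)
  seg 8: down by d2 = 9/2 → (-9/2, -29)
  seg 9: left by d5 = 45/2 → (-27, -29)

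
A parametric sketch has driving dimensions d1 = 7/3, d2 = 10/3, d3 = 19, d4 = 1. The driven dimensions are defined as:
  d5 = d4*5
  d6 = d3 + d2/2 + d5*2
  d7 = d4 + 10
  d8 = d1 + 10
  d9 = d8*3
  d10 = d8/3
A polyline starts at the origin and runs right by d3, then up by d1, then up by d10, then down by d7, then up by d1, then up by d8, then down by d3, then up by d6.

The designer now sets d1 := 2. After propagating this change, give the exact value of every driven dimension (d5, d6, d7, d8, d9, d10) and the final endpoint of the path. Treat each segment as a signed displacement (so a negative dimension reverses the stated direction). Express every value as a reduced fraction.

Apply edit: d1 := 2
  d5 = d4*5 = 5
  d6 = d3 + d2/2 + d5*2 = 92/3
  d7 = d4 + 10 = 11
  d8 = d1 + 10 = 12
  d9 = d8*3 = 36
  d10 = d8/3 = 4
Walk from origin (0, 0):
  seg 1: right by d3 = 19 → (19, 0)
  seg 2: up by d1 = 2 → (19, 2)
  seg 3: up by d10 = 4 → (19, 6)
  seg 4: down by d7 = 11 → (19, -5)
  seg 5: up by d1 = 2 → (19, -3)
  seg 6: up by d8 = 12 → (19, 9)
  seg 7: down by d3 = 19 → (19, -10)
  seg 8: up by d6 = 92/3 → (19, 62/3)

d5 = 5
d6 = 92/3
d7 = 11
d8 = 12
d9 = 36
d10 = 4
endpoint = (19, 62/3)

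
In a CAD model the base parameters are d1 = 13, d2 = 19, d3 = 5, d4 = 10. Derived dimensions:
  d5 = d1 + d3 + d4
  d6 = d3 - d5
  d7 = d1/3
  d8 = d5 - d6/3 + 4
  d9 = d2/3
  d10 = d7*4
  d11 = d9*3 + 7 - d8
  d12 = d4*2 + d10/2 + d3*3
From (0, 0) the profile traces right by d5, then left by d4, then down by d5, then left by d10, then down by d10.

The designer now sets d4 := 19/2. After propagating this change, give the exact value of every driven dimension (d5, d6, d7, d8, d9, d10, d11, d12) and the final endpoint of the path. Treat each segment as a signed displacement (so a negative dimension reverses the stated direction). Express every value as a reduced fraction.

d5 = 55/2
d6 = -45/2
d7 = 13/3
d8 = 39
d9 = 19/3
d10 = 52/3
d11 = -13
d12 = 128/3
endpoint = (2/3, -269/6)

Apply edit: d4 := 19/2
  d5 = d1 + d3 + d4 = 55/2
  d6 = d3 - d5 = -45/2
  d7 = d1/3 = 13/3
  d8 = d5 - d6/3 + 4 = 39
  d9 = d2/3 = 19/3
  d10 = d7*4 = 52/3
  d11 = d9*3 + 7 - d8 = -13
  d12 = d4*2 + d10/2 + d3*3 = 128/3
Walk from origin (0, 0):
  seg 1: right by d5 = 55/2 → (55/2, 0)
  seg 2: left by d4 = 19/2 → (18, 0)
  seg 3: down by d5 = 55/2 → (18, -55/2)
  seg 4: left by d10 = 52/3 → (2/3, -55/2)
  seg 5: down by d10 = 52/3 → (2/3, -269/6)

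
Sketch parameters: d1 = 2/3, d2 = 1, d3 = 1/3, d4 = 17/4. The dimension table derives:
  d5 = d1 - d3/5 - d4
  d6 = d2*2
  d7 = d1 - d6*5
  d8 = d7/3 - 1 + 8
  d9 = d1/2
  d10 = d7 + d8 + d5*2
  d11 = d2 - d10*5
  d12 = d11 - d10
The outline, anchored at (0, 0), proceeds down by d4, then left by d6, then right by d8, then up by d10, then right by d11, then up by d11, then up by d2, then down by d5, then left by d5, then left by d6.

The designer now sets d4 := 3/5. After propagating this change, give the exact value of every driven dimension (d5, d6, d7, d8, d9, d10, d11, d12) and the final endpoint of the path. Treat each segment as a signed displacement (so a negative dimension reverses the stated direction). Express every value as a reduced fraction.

Apply edit: d4 := 3/5
  d5 = d1 - d3/5 - d4 = 0
  d6 = d2*2 = 2
  d7 = d1 - d6*5 = -28/3
  d8 = d7/3 - 1 + 8 = 35/9
  d9 = d1/2 = 1/3
  d10 = d7 + d8 + d5*2 = -49/9
  d11 = d2 - d10*5 = 254/9
  d12 = d11 - d10 = 101/3
Walk from origin (0, 0):
  seg 1: down by d4 = 3/5 → (0, -3/5)
  seg 2: left by d6 = 2 → (-2, -3/5)
  seg 3: right by d8 = 35/9 → (17/9, -3/5)
  seg 4: up by d10 = -49/9 → (17/9, -272/45)
  seg 5: right by d11 = 254/9 → (271/9, -272/45)
  seg 6: up by d11 = 254/9 → (271/9, 998/45)
  seg 7: up by d2 = 1 → (271/9, 1043/45)
  seg 8: down by d5 = 0 → (271/9, 1043/45)
  seg 9: left by d5 = 0 → (271/9, 1043/45)
  seg 10: left by d6 = 2 → (253/9, 1043/45)

d5 = 0
d6 = 2
d7 = -28/3
d8 = 35/9
d9 = 1/3
d10 = -49/9
d11 = 254/9
d12 = 101/3
endpoint = (253/9, 1043/45)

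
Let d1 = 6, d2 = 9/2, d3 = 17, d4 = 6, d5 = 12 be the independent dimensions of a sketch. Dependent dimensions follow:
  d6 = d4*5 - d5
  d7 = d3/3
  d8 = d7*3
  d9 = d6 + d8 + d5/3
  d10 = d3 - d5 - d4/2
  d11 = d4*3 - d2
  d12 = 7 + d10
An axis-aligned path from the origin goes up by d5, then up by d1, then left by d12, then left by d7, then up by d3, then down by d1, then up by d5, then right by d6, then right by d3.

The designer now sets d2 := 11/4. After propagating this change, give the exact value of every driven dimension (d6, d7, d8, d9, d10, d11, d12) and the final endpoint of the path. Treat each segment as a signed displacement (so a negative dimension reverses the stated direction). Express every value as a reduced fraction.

d6 = 18
d7 = 17/3
d8 = 17
d9 = 39
d10 = 2
d11 = 61/4
d12 = 9
endpoint = (61/3, 41)

Apply edit: d2 := 11/4
  d6 = d4*5 - d5 = 18
  d7 = d3/3 = 17/3
  d8 = d7*3 = 17
  d9 = d6 + d8 + d5/3 = 39
  d10 = d3 - d5 - d4/2 = 2
  d11 = d4*3 - d2 = 61/4
  d12 = 7 + d10 = 9
Walk from origin (0, 0):
  seg 1: up by d5 = 12 → (0, 12)
  seg 2: up by d1 = 6 → (0, 18)
  seg 3: left by d12 = 9 → (-9, 18)
  seg 4: left by d7 = 17/3 → (-44/3, 18)
  seg 5: up by d3 = 17 → (-44/3, 35)
  seg 6: down by d1 = 6 → (-44/3, 29)
  seg 7: up by d5 = 12 → (-44/3, 41)
  seg 8: right by d6 = 18 → (10/3, 41)
  seg 9: right by d3 = 17 → (61/3, 41)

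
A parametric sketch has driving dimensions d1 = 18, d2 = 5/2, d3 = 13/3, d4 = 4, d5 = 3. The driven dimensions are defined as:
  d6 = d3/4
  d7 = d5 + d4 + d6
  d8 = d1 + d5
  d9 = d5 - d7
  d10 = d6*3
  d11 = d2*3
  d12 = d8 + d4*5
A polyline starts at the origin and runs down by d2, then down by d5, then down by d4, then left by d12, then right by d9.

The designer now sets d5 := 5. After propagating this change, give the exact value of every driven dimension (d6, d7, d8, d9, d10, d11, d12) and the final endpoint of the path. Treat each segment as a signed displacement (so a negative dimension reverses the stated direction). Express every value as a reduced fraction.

Apply edit: d5 := 5
  d6 = d3/4 = 13/12
  d7 = d5 + d4 + d6 = 121/12
  d8 = d1 + d5 = 23
  d9 = d5 - d7 = -61/12
  d10 = d6*3 = 13/4
  d11 = d2*3 = 15/2
  d12 = d8 + d4*5 = 43
Walk from origin (0, 0):
  seg 1: down by d2 = 5/2 → (0, -5/2)
  seg 2: down by d5 = 5 → (0, -15/2)
  seg 3: down by d4 = 4 → (0, -23/2)
  seg 4: left by d12 = 43 → (-43, -23/2)
  seg 5: right by d9 = -61/12 → (-577/12, -23/2)

d6 = 13/12
d7 = 121/12
d8 = 23
d9 = -61/12
d10 = 13/4
d11 = 15/2
d12 = 43
endpoint = (-577/12, -23/2)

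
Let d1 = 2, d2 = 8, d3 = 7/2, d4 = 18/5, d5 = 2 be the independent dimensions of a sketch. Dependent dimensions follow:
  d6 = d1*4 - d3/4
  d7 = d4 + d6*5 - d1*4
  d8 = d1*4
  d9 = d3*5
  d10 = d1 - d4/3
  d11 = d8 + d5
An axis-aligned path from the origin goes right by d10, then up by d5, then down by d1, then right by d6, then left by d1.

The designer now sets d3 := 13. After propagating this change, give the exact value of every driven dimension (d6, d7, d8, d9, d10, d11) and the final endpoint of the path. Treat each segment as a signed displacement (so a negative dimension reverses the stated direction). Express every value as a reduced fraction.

Apply edit: d3 := 13
  d6 = d1*4 - d3/4 = 19/4
  d7 = d4 + d6*5 - d1*4 = 387/20
  d8 = d1*4 = 8
  d9 = d3*5 = 65
  d10 = d1 - d4/3 = 4/5
  d11 = d8 + d5 = 10
Walk from origin (0, 0):
  seg 1: right by d10 = 4/5 → (4/5, 0)
  seg 2: up by d5 = 2 → (4/5, 2)
  seg 3: down by d1 = 2 → (4/5, 0)
  seg 4: right by d6 = 19/4 → (111/20, 0)
  seg 5: left by d1 = 2 → (71/20, 0)

d6 = 19/4
d7 = 387/20
d8 = 8
d9 = 65
d10 = 4/5
d11 = 10
endpoint = (71/20, 0)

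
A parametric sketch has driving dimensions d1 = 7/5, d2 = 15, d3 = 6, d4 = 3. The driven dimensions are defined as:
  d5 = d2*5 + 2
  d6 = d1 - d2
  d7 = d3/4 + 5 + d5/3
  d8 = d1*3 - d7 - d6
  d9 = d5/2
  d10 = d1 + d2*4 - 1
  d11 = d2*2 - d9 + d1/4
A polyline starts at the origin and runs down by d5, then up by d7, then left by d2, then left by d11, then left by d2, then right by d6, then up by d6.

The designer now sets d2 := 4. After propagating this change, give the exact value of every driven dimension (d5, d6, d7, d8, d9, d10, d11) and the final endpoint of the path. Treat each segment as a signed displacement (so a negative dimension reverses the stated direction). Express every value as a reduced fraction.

d5 = 22
d6 = -13/5
d7 = 83/6
d8 = -211/30
d9 = 11
d10 = 82/5
d11 = -53/20
endpoint = (-159/20, -323/30)

Apply edit: d2 := 4
  d5 = d2*5 + 2 = 22
  d6 = d1 - d2 = -13/5
  d7 = d3/4 + 5 + d5/3 = 83/6
  d8 = d1*3 - d7 - d6 = -211/30
  d9 = d5/2 = 11
  d10 = d1 + d2*4 - 1 = 82/5
  d11 = d2*2 - d9 + d1/4 = -53/20
Walk from origin (0, 0):
  seg 1: down by d5 = 22 → (0, -22)
  seg 2: up by d7 = 83/6 → (0, -49/6)
  seg 3: left by d2 = 4 → (-4, -49/6)
  seg 4: left by d11 = -53/20 → (-27/20, -49/6)
  seg 5: left by d2 = 4 → (-107/20, -49/6)
  seg 6: right by d6 = -13/5 → (-159/20, -49/6)
  seg 7: up by d6 = -13/5 → (-159/20, -323/30)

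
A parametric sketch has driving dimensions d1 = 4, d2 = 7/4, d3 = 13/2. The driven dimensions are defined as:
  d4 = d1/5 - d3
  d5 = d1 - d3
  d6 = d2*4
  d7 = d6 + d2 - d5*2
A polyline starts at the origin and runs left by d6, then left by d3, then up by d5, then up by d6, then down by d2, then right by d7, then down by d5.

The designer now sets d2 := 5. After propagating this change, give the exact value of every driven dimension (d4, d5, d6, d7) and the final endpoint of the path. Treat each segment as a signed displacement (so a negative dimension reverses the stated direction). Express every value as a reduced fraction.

Apply edit: d2 := 5
  d4 = d1/5 - d3 = -57/10
  d5 = d1 - d3 = -5/2
  d6 = d2*4 = 20
  d7 = d6 + d2 - d5*2 = 30
Walk from origin (0, 0):
  seg 1: left by d6 = 20 → (-20, 0)
  seg 2: left by d3 = 13/2 → (-53/2, 0)
  seg 3: up by d5 = -5/2 → (-53/2, -5/2)
  seg 4: up by d6 = 20 → (-53/2, 35/2)
  seg 5: down by d2 = 5 → (-53/2, 25/2)
  seg 6: right by d7 = 30 → (7/2, 25/2)
  seg 7: down by d5 = -5/2 → (7/2, 15)

d4 = -57/10
d5 = -5/2
d6 = 20
d7 = 30
endpoint = (7/2, 15)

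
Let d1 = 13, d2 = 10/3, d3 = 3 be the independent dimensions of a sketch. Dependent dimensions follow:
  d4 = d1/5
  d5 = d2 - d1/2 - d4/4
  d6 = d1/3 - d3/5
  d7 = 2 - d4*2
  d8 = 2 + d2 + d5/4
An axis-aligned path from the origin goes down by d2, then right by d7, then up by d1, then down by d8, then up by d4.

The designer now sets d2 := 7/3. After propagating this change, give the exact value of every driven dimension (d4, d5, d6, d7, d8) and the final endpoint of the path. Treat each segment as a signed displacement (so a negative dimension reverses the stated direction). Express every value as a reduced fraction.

Apply edit: d2 := 7/3
  d4 = d1/5 = 13/5
  d5 = d2 - d1/2 - d4/4 = -289/60
  d6 = d1/3 - d3/5 = 56/15
  d7 = 2 - d4*2 = -16/5
  d8 = 2 + d2 + d5/4 = 751/240
Walk from origin (0, 0):
  seg 1: down by d2 = 7/3 → (0, -7/3)
  seg 2: right by d7 = -16/5 → (-16/5, -7/3)
  seg 3: up by d1 = 13 → (-16/5, 32/3)
  seg 4: down by d8 = 751/240 → (-16/5, 603/80)
  seg 5: up by d4 = 13/5 → (-16/5, 811/80)

d4 = 13/5
d5 = -289/60
d6 = 56/15
d7 = -16/5
d8 = 751/240
endpoint = (-16/5, 811/80)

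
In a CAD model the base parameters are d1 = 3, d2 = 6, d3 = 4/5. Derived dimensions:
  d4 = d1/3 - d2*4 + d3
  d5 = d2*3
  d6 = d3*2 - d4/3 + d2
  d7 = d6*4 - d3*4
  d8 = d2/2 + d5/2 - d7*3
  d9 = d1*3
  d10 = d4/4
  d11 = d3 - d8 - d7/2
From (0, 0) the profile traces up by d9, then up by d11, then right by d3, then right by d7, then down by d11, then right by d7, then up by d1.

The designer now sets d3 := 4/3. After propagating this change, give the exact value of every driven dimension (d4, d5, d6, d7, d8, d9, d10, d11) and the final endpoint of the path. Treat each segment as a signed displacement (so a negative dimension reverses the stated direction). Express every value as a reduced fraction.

d4 = -65/3
d5 = 18
d6 = 143/9
d7 = 524/9
d8 = -488/3
d9 = 9
d10 = -65/12
d11 = 1214/9
endpoint = (1060/9, 12)

Apply edit: d3 := 4/3
  d4 = d1/3 - d2*4 + d3 = -65/3
  d5 = d2*3 = 18
  d6 = d3*2 - d4/3 + d2 = 143/9
  d7 = d6*4 - d3*4 = 524/9
  d8 = d2/2 + d5/2 - d7*3 = -488/3
  d9 = d1*3 = 9
  d10 = d4/4 = -65/12
  d11 = d3 - d8 - d7/2 = 1214/9
Walk from origin (0, 0):
  seg 1: up by d9 = 9 → (0, 9)
  seg 2: up by d11 = 1214/9 → (0, 1295/9)
  seg 3: right by d3 = 4/3 → (4/3, 1295/9)
  seg 4: right by d7 = 524/9 → (536/9, 1295/9)
  seg 5: down by d11 = 1214/9 → (536/9, 9)
  seg 6: right by d7 = 524/9 → (1060/9, 9)
  seg 7: up by d1 = 3 → (1060/9, 12)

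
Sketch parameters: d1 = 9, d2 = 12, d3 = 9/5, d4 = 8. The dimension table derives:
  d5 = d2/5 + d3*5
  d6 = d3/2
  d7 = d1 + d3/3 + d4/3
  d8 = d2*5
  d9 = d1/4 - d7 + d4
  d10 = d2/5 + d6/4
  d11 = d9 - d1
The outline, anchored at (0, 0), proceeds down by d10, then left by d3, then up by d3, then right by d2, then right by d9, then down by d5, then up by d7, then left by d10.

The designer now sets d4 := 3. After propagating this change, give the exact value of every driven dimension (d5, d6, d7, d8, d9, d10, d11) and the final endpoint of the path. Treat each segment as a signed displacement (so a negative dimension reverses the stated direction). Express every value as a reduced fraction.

d5 = 57/5
d6 = 9/10
d7 = 53/5
d8 = 60
d9 = -107/20
d10 = 21/8
d11 = -287/20
endpoint = (89/40, -13/8)

Apply edit: d4 := 3
  d5 = d2/5 + d3*5 = 57/5
  d6 = d3/2 = 9/10
  d7 = d1 + d3/3 + d4/3 = 53/5
  d8 = d2*5 = 60
  d9 = d1/4 - d7 + d4 = -107/20
  d10 = d2/5 + d6/4 = 21/8
  d11 = d9 - d1 = -287/20
Walk from origin (0, 0):
  seg 1: down by d10 = 21/8 → (0, -21/8)
  seg 2: left by d3 = 9/5 → (-9/5, -21/8)
  seg 3: up by d3 = 9/5 → (-9/5, -33/40)
  seg 4: right by d2 = 12 → (51/5, -33/40)
  seg 5: right by d9 = -107/20 → (97/20, -33/40)
  seg 6: down by d5 = 57/5 → (97/20, -489/40)
  seg 7: up by d7 = 53/5 → (97/20, -13/8)
  seg 8: left by d10 = 21/8 → (89/40, -13/8)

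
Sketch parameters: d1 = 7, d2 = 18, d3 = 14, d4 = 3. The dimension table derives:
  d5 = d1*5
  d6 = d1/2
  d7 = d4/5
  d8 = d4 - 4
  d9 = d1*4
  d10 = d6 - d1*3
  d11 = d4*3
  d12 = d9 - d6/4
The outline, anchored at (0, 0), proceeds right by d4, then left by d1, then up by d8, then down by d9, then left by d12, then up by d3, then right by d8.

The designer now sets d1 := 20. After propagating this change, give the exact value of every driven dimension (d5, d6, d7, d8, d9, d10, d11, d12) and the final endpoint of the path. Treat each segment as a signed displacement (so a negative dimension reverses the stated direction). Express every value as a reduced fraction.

Apply edit: d1 := 20
  d5 = d1*5 = 100
  d6 = d1/2 = 10
  d7 = d4/5 = 3/5
  d8 = d4 - 4 = -1
  d9 = d1*4 = 80
  d10 = d6 - d1*3 = -50
  d11 = d4*3 = 9
  d12 = d9 - d6/4 = 155/2
Walk from origin (0, 0):
  seg 1: right by d4 = 3 → (3, 0)
  seg 2: left by d1 = 20 → (-17, 0)
  seg 3: up by d8 = -1 → (-17, -1)
  seg 4: down by d9 = 80 → (-17, -81)
  seg 5: left by d12 = 155/2 → (-189/2, -81)
  seg 6: up by d3 = 14 → (-189/2, -67)
  seg 7: right by d8 = -1 → (-191/2, -67)

d5 = 100
d6 = 10
d7 = 3/5
d8 = -1
d9 = 80
d10 = -50
d11 = 9
d12 = 155/2
endpoint = (-191/2, -67)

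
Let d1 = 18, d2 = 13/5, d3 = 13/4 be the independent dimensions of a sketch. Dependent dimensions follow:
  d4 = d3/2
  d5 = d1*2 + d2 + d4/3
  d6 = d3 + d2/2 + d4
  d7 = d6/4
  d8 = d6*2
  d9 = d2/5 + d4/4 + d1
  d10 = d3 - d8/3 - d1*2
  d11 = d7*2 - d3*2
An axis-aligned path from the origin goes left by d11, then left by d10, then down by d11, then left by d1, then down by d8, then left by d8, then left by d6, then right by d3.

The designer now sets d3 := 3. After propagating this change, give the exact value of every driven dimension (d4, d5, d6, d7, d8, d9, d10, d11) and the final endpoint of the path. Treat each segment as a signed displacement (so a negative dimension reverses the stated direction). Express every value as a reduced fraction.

d4 = 3/2
d5 = 391/10
d6 = 29/5
d7 = 29/20
d8 = 58/5
d9 = 3779/200
d10 = -553/15
d11 = -31/10
endpoint = (227/30, -17/2)

Apply edit: d3 := 3
  d4 = d3/2 = 3/2
  d5 = d1*2 + d2 + d4/3 = 391/10
  d6 = d3 + d2/2 + d4 = 29/5
  d7 = d6/4 = 29/20
  d8 = d6*2 = 58/5
  d9 = d2/5 + d4/4 + d1 = 3779/200
  d10 = d3 - d8/3 - d1*2 = -553/15
  d11 = d7*2 - d3*2 = -31/10
Walk from origin (0, 0):
  seg 1: left by d11 = -31/10 → (31/10, 0)
  seg 2: left by d10 = -553/15 → (1199/30, 0)
  seg 3: down by d11 = -31/10 → (1199/30, 31/10)
  seg 4: left by d1 = 18 → (659/30, 31/10)
  seg 5: down by d8 = 58/5 → (659/30, -17/2)
  seg 6: left by d8 = 58/5 → (311/30, -17/2)
  seg 7: left by d6 = 29/5 → (137/30, -17/2)
  seg 8: right by d3 = 3 → (227/30, -17/2)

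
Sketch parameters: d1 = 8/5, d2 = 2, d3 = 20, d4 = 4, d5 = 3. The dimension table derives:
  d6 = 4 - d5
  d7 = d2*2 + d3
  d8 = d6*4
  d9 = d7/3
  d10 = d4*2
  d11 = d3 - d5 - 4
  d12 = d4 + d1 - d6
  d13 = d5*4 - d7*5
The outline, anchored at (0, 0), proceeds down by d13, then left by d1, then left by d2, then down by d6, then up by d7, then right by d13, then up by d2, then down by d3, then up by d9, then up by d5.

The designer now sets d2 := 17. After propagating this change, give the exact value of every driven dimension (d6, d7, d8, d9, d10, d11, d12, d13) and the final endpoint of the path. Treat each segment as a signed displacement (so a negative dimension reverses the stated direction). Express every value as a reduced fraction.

Apply edit: d2 := 17
  d6 = 4 - d5 = 1
  d7 = d2*2 + d3 = 54
  d8 = d6*4 = 4
  d9 = d7/3 = 18
  d10 = d4*2 = 8
  d11 = d3 - d5 - 4 = 13
  d12 = d4 + d1 - d6 = 23/5
  d13 = d5*4 - d7*5 = -258
Walk from origin (0, 0):
  seg 1: down by d13 = -258 → (0, 258)
  seg 2: left by d1 = 8/5 → (-8/5, 258)
  seg 3: left by d2 = 17 → (-93/5, 258)
  seg 4: down by d6 = 1 → (-93/5, 257)
  seg 5: up by d7 = 54 → (-93/5, 311)
  seg 6: right by d13 = -258 → (-1383/5, 311)
  seg 7: up by d2 = 17 → (-1383/5, 328)
  seg 8: down by d3 = 20 → (-1383/5, 308)
  seg 9: up by d9 = 18 → (-1383/5, 326)
  seg 10: up by d5 = 3 → (-1383/5, 329)

d6 = 1
d7 = 54
d8 = 4
d9 = 18
d10 = 8
d11 = 13
d12 = 23/5
d13 = -258
endpoint = (-1383/5, 329)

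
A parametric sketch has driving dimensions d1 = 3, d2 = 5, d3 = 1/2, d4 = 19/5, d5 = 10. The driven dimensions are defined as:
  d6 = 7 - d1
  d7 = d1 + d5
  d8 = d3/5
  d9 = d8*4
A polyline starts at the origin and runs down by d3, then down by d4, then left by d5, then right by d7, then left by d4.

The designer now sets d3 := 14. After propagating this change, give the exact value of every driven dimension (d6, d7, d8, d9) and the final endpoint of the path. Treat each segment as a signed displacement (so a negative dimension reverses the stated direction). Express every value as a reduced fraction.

Apply edit: d3 := 14
  d6 = 7 - d1 = 4
  d7 = d1 + d5 = 13
  d8 = d3/5 = 14/5
  d9 = d8*4 = 56/5
Walk from origin (0, 0):
  seg 1: down by d3 = 14 → (0, -14)
  seg 2: down by d4 = 19/5 → (0, -89/5)
  seg 3: left by d5 = 10 → (-10, -89/5)
  seg 4: right by d7 = 13 → (3, -89/5)
  seg 5: left by d4 = 19/5 → (-4/5, -89/5)

d6 = 4
d7 = 13
d8 = 14/5
d9 = 56/5
endpoint = (-4/5, -89/5)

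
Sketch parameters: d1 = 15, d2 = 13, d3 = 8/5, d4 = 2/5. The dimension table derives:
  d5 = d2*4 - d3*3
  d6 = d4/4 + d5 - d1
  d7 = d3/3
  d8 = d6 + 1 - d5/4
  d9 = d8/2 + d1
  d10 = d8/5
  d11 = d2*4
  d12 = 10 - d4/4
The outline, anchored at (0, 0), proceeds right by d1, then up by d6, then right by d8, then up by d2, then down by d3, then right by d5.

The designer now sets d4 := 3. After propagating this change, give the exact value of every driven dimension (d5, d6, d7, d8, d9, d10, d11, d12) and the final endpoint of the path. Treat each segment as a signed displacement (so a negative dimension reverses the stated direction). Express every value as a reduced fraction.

d5 = 236/5
d6 = 659/20
d7 = 8/15
d8 = 443/20
d9 = 1043/40
d10 = 443/100
d11 = 52
d12 = 37/4
endpoint = (1687/20, 887/20)

Apply edit: d4 := 3
  d5 = d2*4 - d3*3 = 236/5
  d6 = d4/4 + d5 - d1 = 659/20
  d7 = d3/3 = 8/15
  d8 = d6 + 1 - d5/4 = 443/20
  d9 = d8/2 + d1 = 1043/40
  d10 = d8/5 = 443/100
  d11 = d2*4 = 52
  d12 = 10 - d4/4 = 37/4
Walk from origin (0, 0):
  seg 1: right by d1 = 15 → (15, 0)
  seg 2: up by d6 = 659/20 → (15, 659/20)
  seg 3: right by d8 = 443/20 → (743/20, 659/20)
  seg 4: up by d2 = 13 → (743/20, 919/20)
  seg 5: down by d3 = 8/5 → (743/20, 887/20)
  seg 6: right by d5 = 236/5 → (1687/20, 887/20)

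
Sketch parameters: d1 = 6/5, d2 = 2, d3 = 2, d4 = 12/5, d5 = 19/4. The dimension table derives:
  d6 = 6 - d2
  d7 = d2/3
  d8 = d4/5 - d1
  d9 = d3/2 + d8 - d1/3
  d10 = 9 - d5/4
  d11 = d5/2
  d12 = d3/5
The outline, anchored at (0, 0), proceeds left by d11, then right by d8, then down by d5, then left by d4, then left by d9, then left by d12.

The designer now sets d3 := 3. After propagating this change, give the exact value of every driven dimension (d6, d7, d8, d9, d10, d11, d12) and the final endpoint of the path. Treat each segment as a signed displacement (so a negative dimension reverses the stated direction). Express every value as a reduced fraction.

Apply edit: d3 := 3
  d6 = 6 - d2 = 4
  d7 = d2/3 = 2/3
  d8 = d4/5 - d1 = -18/25
  d9 = d3/2 + d8 - d1/3 = 19/50
  d10 = 9 - d5/4 = 125/16
  d11 = d5/2 = 19/8
  d12 = d3/5 = 3/5
Walk from origin (0, 0):
  seg 1: left by d11 = 19/8 → (-19/8, 0)
  seg 2: right by d8 = -18/25 → (-619/200, 0)
  seg 3: down by d5 = 19/4 → (-619/200, -19/4)
  seg 4: left by d4 = 12/5 → (-1099/200, -19/4)
  seg 5: left by d9 = 19/50 → (-47/8, -19/4)
  seg 6: left by d12 = 3/5 → (-259/40, -19/4)

d6 = 4
d7 = 2/3
d8 = -18/25
d9 = 19/50
d10 = 125/16
d11 = 19/8
d12 = 3/5
endpoint = (-259/40, -19/4)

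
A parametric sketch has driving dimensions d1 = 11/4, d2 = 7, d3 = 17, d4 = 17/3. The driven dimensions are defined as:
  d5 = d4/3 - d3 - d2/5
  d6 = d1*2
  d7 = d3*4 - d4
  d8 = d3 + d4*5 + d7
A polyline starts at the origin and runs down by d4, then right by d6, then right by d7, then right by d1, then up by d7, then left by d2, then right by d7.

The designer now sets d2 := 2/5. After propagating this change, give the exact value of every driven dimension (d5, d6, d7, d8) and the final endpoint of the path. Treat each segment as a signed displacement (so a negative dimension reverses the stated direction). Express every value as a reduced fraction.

Apply edit: d2 := 2/5
  d5 = d4/3 - d3 - d2/5 = -3418/225
  d6 = d1*2 = 11/2
  d7 = d3*4 - d4 = 187/3
  d8 = d3 + d4*5 + d7 = 323/3
Walk from origin (0, 0):
  seg 1: down by d4 = 17/3 → (0, -17/3)
  seg 2: right by d6 = 11/2 → (11/2, -17/3)
  seg 3: right by d7 = 187/3 → (407/6, -17/3)
  seg 4: right by d1 = 11/4 → (847/12, -17/3)
  seg 5: up by d7 = 187/3 → (847/12, 170/3)
  seg 6: left by d2 = 2/5 → (4211/60, 170/3)
  seg 7: right by d7 = 187/3 → (7951/60, 170/3)

d5 = -3418/225
d6 = 11/2
d7 = 187/3
d8 = 323/3
endpoint = (7951/60, 170/3)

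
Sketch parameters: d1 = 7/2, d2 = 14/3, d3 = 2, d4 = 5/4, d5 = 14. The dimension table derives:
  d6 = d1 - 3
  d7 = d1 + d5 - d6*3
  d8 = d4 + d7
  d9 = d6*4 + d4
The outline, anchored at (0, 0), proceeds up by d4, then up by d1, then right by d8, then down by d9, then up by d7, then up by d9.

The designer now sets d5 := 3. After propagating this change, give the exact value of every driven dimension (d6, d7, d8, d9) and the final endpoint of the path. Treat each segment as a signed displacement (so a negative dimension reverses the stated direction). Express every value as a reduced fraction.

Apply edit: d5 := 3
  d6 = d1 - 3 = 1/2
  d7 = d1 + d5 - d6*3 = 5
  d8 = d4 + d7 = 25/4
  d9 = d6*4 + d4 = 13/4
Walk from origin (0, 0):
  seg 1: up by d4 = 5/4 → (0, 5/4)
  seg 2: up by d1 = 7/2 → (0, 19/4)
  seg 3: right by d8 = 25/4 → (25/4, 19/4)
  seg 4: down by d9 = 13/4 → (25/4, 3/2)
  seg 5: up by d7 = 5 → (25/4, 13/2)
  seg 6: up by d9 = 13/4 → (25/4, 39/4)

d6 = 1/2
d7 = 5
d8 = 25/4
d9 = 13/4
endpoint = (25/4, 39/4)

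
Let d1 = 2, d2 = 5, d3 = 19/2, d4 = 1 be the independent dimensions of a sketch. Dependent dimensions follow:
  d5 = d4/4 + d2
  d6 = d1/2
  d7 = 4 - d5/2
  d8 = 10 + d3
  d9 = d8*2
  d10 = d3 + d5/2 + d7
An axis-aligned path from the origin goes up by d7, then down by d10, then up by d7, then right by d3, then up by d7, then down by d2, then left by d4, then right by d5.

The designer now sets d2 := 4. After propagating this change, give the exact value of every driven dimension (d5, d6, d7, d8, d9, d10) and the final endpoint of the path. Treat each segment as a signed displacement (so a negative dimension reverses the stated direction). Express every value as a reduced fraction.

d5 = 17/4
d6 = 1
d7 = 15/8
d8 = 39/2
d9 = 39
d10 = 27/2
endpoint = (51/4, -95/8)

Apply edit: d2 := 4
  d5 = d4/4 + d2 = 17/4
  d6 = d1/2 = 1
  d7 = 4 - d5/2 = 15/8
  d8 = 10 + d3 = 39/2
  d9 = d8*2 = 39
  d10 = d3 + d5/2 + d7 = 27/2
Walk from origin (0, 0):
  seg 1: up by d7 = 15/8 → (0, 15/8)
  seg 2: down by d10 = 27/2 → (0, -93/8)
  seg 3: up by d7 = 15/8 → (0, -39/4)
  seg 4: right by d3 = 19/2 → (19/2, -39/4)
  seg 5: up by d7 = 15/8 → (19/2, -63/8)
  seg 6: down by d2 = 4 → (19/2, -95/8)
  seg 7: left by d4 = 1 → (17/2, -95/8)
  seg 8: right by d5 = 17/4 → (51/4, -95/8)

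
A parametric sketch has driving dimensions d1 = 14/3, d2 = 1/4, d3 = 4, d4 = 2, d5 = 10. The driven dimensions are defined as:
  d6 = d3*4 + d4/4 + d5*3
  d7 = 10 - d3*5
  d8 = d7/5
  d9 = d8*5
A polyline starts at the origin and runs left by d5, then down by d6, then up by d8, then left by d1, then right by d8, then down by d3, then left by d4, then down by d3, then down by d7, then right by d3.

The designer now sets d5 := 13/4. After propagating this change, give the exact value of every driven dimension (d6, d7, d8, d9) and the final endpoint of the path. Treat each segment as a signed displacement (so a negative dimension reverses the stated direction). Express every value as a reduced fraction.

d6 = 105/4
d7 = -10
d8 = -2
d9 = -10
endpoint = (-95/12, -105/4)

Apply edit: d5 := 13/4
  d6 = d3*4 + d4/4 + d5*3 = 105/4
  d7 = 10 - d3*5 = -10
  d8 = d7/5 = -2
  d9 = d8*5 = -10
Walk from origin (0, 0):
  seg 1: left by d5 = 13/4 → (-13/4, 0)
  seg 2: down by d6 = 105/4 → (-13/4, -105/4)
  seg 3: up by d8 = -2 → (-13/4, -113/4)
  seg 4: left by d1 = 14/3 → (-95/12, -113/4)
  seg 5: right by d8 = -2 → (-119/12, -113/4)
  seg 6: down by d3 = 4 → (-119/12, -129/4)
  seg 7: left by d4 = 2 → (-143/12, -129/4)
  seg 8: down by d3 = 4 → (-143/12, -145/4)
  seg 9: down by d7 = -10 → (-143/12, -105/4)
  seg 10: right by d3 = 4 → (-95/12, -105/4)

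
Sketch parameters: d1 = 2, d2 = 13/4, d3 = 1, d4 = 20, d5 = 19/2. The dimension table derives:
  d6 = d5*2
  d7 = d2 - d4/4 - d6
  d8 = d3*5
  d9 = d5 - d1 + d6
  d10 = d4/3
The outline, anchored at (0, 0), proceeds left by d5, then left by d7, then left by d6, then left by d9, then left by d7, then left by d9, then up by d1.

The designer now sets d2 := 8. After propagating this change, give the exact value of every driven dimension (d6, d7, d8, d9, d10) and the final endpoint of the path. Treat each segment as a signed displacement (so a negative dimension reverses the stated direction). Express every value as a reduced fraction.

d6 = 19
d7 = -16
d8 = 5
d9 = 53/2
d10 = 20/3
endpoint = (-99/2, 2)

Apply edit: d2 := 8
  d6 = d5*2 = 19
  d7 = d2 - d4/4 - d6 = -16
  d8 = d3*5 = 5
  d9 = d5 - d1 + d6 = 53/2
  d10 = d4/3 = 20/3
Walk from origin (0, 0):
  seg 1: left by d5 = 19/2 → (-19/2, 0)
  seg 2: left by d7 = -16 → (13/2, 0)
  seg 3: left by d6 = 19 → (-25/2, 0)
  seg 4: left by d9 = 53/2 → (-39, 0)
  seg 5: left by d7 = -16 → (-23, 0)
  seg 6: left by d9 = 53/2 → (-99/2, 0)
  seg 7: up by d1 = 2 → (-99/2, 2)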